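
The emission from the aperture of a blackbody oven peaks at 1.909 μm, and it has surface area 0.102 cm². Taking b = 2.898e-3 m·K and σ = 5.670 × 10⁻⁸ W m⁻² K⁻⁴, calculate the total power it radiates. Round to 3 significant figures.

P ≈ 3.07 W

Wien's law: T = b/λ_max = 2.898×10⁻³/1.909×10⁻⁶ = 1518.07 K.
Area A = 0.102 cm² = 1.02×10⁻⁵ m².
Then P = σAT⁴ = 5.670×10⁻⁸×1.02×10⁻⁵×(1518.07)⁴ = 3.07 W.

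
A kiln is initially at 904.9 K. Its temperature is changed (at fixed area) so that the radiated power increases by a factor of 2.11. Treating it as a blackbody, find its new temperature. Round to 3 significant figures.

P ∝ T⁴, so T₂/T₁ = (P₂/P₁)^(1/4) = (2.11)^(1/4) = 1.20523.
T₂ = 904.9 × 1.20523 = 1.09×10³ K.

T₂ ≈ 1.09×10³ K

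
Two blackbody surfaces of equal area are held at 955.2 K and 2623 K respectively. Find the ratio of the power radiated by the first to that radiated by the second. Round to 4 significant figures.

P₁/P₂ ≈ 0.01759

With equal areas, P₁/P₂ = (T₁/T₂)⁴ = (955.2/2623)⁴ = 0.01759.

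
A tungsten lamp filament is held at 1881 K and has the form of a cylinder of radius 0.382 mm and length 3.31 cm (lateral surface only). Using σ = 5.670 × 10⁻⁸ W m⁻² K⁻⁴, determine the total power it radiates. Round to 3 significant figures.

Lateral area A = 2πrL = 2π×3.82×10⁻⁴×0.0331 = 7.94459×10⁻⁵ m².
P = σAT⁴ = 5.670×10⁻⁸ × 7.94459×10⁻⁵ × (1881)⁴ = 56.4 W.

P ≈ 56.4 W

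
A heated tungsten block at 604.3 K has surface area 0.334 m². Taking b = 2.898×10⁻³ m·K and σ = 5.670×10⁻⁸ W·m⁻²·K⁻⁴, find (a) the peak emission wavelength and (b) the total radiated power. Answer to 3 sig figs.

λ_max ≈ 4.80 μm; P ≈ 2.53×10³ W

(a) λ_max = b/T = 2.898×10⁻³/604.3 = 4.796×10⁻⁶ m = 4.80 μm.
Area A = 0.334 m².
(b) P = σAT⁴ = 5.670×10⁻⁸×0.334×(604.3)⁴ = 2.53×10³ W.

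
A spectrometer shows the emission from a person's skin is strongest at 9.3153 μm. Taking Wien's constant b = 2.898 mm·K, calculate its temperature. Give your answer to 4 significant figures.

Wien's law gives T = b/λ_max = (2.898×10⁻³ m·K)/(9.3153×10⁻⁶ m) = 311.1 K.

T ≈ 311.1 K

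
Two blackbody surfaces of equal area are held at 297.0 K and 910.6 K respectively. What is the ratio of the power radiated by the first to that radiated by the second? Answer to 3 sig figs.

P₁/P₂ ≈ 0.0113

With equal areas, P₁/P₂ = (T₁/T₂)⁴ = (297.0/910.6)⁴ = 0.0113.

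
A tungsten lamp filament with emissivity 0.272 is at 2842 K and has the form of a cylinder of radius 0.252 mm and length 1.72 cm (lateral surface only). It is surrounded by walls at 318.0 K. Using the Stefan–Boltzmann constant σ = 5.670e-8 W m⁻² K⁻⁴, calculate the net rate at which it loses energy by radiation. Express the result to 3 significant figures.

Net loss ≈ 27.4 W

Lateral area A = 2πrL = 2π×2.52×10⁻⁴×0.0172 = 2.72338×10⁻⁵ m².
Net radiated power P_net = εσA(T⁴ − T₀⁴) = 0.272×5.670×10⁻⁸×2.72338×10⁻⁵×(2842⁴ − 318.0⁴).
T⁴ − T₀⁴ = 6.52373×10¹³ − 1.02261×10¹⁰ = 6.52271×10¹³ K⁴, so P_net = 27.4 W.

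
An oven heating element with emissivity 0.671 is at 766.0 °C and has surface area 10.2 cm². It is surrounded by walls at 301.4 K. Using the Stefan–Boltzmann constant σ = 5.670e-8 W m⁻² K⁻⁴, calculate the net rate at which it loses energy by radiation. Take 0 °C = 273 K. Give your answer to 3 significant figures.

T = 766.0 °C + 273 = 1039.0 K.
Area A = 10.2 cm² = 1.02×10⁻³ m².
Net radiated power P_net = εσA(T⁴ − T₀⁴) = 0.671×5.670×10⁻⁸×1.02×10⁻³×(1039.0⁴ − 301.4⁴).
T⁴ − T₀⁴ = 1.16537×10¹² − 8.25226×10⁹ = 1.15712×10¹² K⁴, so P_net = 44.9 W.

Net loss ≈ 44.9 W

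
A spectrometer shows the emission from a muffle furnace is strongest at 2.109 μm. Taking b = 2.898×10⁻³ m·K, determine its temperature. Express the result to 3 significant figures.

T ≈ 1.37×10³ K

Wien's law gives T = b/λ_max = (2.898×10⁻³ m·K)/(2.109×10⁻⁶ m) = 1.37×10³ K.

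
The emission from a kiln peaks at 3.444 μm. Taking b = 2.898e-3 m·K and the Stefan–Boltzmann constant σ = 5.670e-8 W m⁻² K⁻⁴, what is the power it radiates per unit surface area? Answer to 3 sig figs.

I ≈ 2.84×10⁴ W/m²

Wien's law: T = b/λ_max = 2.898×10⁻³/3.444×10⁻⁶ = 841.463 K.
Then I = σT⁴ = 5.670×10⁻⁸×(841.463)⁴ = 2.84×10⁴ W/m².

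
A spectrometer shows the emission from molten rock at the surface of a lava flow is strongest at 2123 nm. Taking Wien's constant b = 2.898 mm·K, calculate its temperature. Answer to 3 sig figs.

T ≈ 1.37×10³ K

Wien's law gives T = b/λ_max = (2.898×10⁻³ m·K)/(2.123×10⁻⁶ m) = 1.37×10³ K.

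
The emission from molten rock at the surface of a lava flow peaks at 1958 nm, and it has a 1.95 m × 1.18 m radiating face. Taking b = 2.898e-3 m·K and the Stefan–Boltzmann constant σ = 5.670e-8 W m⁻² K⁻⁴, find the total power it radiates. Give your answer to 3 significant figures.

P ≈ 6.26×10⁵ W

Wien's law: T = b/λ_max = 2.898×10⁻³/1.958×10⁻⁶ = 1480.08 K.
Area A = 1.95 × 1.18 = 2.301 m².
Then P = σAT⁴ = 5.670×10⁻⁸×2.301×(1480.08)⁴ = 6.26×10⁵ W.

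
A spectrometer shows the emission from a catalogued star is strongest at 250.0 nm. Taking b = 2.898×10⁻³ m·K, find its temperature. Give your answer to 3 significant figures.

Wien's law gives T = b/λ_max = (2.898×10⁻³ m·K)/(2.500×10⁻⁷ m) = 1.16×10⁴ K.

T ≈ 1.16×10⁴ K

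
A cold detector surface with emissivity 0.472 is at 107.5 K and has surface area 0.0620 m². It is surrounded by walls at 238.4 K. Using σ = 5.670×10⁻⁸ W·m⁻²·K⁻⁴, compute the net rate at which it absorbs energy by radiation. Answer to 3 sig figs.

Net gain ≈ 5.14 W

Area A = 0.0620 m².
Net radiated power P_net = εσA(T⁴ − T₀⁴) = 0.472×5.670×10⁻⁸×0.0620×(107.5⁴ − 238.4⁴).
T⁴ − T₀⁴ = 1.33547×10⁸ − 3.23017×10⁹ = -3.09662×10⁹ K⁴, so P_net = -5.14 W — negative, meaning a net gain of 5.14 W.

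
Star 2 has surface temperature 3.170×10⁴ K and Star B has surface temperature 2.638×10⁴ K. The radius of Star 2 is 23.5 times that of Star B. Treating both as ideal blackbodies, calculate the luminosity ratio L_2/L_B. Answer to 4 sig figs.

L_2/L_B ≈ 1152

L ∝ R²T⁴, so L_2/L_B = (R_2/R_B)²(T_2/T_B)⁴ = (23.5)² × (3.170×10⁴/2.638×10⁴)⁴ = 552.25 × 2.08515 = 1152.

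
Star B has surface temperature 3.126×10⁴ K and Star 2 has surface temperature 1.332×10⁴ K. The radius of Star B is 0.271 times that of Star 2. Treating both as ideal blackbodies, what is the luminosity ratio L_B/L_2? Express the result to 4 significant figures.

L ∝ R²T⁴, so L_B/L_2 = (R_B/R_2)²(T_B/T_2)⁴ = (0.271)² × (3.126×10⁴/1.332×10⁴)⁴ = 0.073441 × 30.3347 = 2.228.

L_B/L_2 ≈ 2.228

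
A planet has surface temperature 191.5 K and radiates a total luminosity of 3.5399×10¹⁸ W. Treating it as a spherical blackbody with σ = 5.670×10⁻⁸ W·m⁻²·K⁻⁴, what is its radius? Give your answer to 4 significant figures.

R ≈ 6.078×10⁷ m

L = 4πR²σT⁴ ⇒ R = √(L/(4πσT⁴)).
σT⁴ = 76.2532 W/m², so R = √(3.5399×10¹⁸/(4π×76.2532)) = 6.078×10⁷ m.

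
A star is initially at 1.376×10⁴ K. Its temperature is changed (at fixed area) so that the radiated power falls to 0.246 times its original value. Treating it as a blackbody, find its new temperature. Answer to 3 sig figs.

P ∝ T⁴, so T₂/T₁ = (P₂/P₁)^(1/4) = (0.246)^(1/4) = 0.704261.
T₂ = 1.376×10⁴ × 0.704261 = 9.69×10³ K.

T₂ ≈ 9.69×10³ K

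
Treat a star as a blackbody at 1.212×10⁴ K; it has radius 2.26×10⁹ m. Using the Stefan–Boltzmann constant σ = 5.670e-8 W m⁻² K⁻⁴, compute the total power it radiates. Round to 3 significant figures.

P ≈ 7.85×10²⁸ W

Surface area A = 4πR² = 4π(2.26×10⁹ m)² = 6.41840×10¹⁹ m².
P = σAT⁴ = 5.670×10⁻⁸ × 6.41840×10¹⁹ × (1.212×10⁴)⁴ = 7.85×10²⁸ W.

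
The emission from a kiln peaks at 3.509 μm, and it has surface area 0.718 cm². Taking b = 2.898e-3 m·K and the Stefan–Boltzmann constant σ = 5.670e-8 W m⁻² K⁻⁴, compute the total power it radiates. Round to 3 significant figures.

Wien's law: T = b/λ_max = 2.898×10⁻³/3.509×10⁻⁶ = 825.876 K.
Area A = 0.718 cm² = 7.18×10⁻⁵ m².
Then P = σAT⁴ = 5.670×10⁻⁸×7.18×10⁻⁵×(825.876)⁴ = 1.89 W.

P ≈ 1.89 W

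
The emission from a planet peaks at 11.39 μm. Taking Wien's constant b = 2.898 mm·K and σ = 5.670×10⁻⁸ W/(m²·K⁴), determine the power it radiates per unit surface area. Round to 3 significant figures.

I ≈ 238 W/m²

Wien's law: T = b/λ_max = 2.898×10⁻³/1.139×10⁻⁵ = 254.434 K.
Then I = σT⁴ = 5.670×10⁻⁸×(254.434)⁴ = 238 W/m².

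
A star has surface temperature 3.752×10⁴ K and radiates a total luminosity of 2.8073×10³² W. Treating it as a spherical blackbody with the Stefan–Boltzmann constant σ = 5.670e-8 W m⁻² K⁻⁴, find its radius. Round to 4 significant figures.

L = 4πR²σT⁴ ⇒ R = √(L/(4πσT⁴)).
σT⁴ = 1.12366×10¹¹ W/m², so R = √(2.8073×10³²/(4π×1.12366×10¹¹)) = 1.410×10¹⁰ m.

R ≈ 1.410×10¹⁰ m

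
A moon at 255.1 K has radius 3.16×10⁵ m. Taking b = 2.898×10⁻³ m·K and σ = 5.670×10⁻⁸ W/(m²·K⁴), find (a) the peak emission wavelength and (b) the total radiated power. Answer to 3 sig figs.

λ_max ≈ 11.4 μm; P ≈ 3.01×10¹⁴ W

(a) λ_max = b/T = 2.898×10⁻³/255.1 = 1.136×10⁻⁵ m = 11.4 μm.
Surface area A = 4πR² = 4π(3.16×10⁵ m)² = 1.25483×10¹² m².
(b) P = σAT⁴ = 5.670×10⁻⁸×1.25483×10¹²×(255.1)⁴ = 3.01×10¹⁴ W.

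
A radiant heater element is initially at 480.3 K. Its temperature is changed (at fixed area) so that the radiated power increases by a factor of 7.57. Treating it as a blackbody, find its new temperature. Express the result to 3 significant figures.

T₂ ≈ 797 K

P ∝ T⁴, so T₂/T₁ = (P₂/P₁)^(1/4) = (7.57)^(1/4) = 1.65872.
T₂ = 480.3 × 1.65872 = 797 K.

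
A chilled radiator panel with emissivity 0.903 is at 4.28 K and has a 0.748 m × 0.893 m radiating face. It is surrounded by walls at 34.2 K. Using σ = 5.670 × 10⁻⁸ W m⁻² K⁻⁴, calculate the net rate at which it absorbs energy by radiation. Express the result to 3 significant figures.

Net gain ≈ 0.0468 W

Area A = 0.748 × 0.893 = 0.667964 m².
Net radiated power P_net = εσA(T⁴ − T₀⁴) = 0.903×5.670×10⁻⁸×0.667964×(4.28⁴ − 34.2⁴).
T⁴ − T₀⁴ = 335.564 − 1.36806×10⁶ = -1.36772×10⁶ K⁴, so P_net = -0.0468 W — negative, meaning a net gain of 0.0468 W.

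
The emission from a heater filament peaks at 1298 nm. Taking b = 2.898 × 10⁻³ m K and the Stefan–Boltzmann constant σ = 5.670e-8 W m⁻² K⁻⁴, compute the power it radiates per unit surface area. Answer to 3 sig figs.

Wien's law: T = b/λ_max = 2.898×10⁻³/1.298×10⁻⁶ = 2232.67 K.
Then I = σT⁴ = 5.670×10⁻⁸×(2232.67)⁴ = 1.41×10⁶ W/m².

I ≈ 1.41×10⁶ W/m²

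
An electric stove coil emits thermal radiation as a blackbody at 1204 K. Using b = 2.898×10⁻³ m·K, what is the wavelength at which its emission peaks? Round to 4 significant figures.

Wien's displacement law: λ_max = b/T = (2.898×10⁻³ m·K)/(1204 K) = 2.4070×10⁻⁶ m.
That is 2.407 μm, in the infrared range.

λ_max ≈ 2.407 μm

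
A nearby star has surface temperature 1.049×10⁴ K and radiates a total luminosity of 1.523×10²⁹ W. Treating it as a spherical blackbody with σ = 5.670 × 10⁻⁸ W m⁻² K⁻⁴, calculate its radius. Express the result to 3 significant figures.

R ≈ 4.20×10⁹ m

L = 4πR²σT⁴ ⇒ R = √(L/(4πσT⁴)).
σT⁴ = 6.86570×10⁸ W/m², so R = √(1.523×10²⁹/(4π×6.86570×10⁸)) = 4.20×10⁹ m.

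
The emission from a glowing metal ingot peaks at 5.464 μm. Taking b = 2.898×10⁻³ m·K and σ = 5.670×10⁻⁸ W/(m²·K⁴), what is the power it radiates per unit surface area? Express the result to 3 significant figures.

I ≈ 4.49×10³ W/m²

Wien's law: T = b/λ_max = 2.898×10⁻³/5.464×10⁻⁶ = 530.381 K.
Then I = σT⁴ = 5.670×10⁻⁸×(530.381)⁴ = 4.49×10³ W/m².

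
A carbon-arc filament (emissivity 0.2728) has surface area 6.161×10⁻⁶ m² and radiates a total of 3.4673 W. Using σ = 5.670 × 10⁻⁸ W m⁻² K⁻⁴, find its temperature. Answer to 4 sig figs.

Area A = 6.161×10⁻⁶ m².
P = εσAT⁴ ⇒ T = (P/(εσA))^(1/4) = (3.4673/(0.2728×5.670×10⁻⁸×6.161×10⁻⁶))^(1/4) = 2456 K.

T ≈ 2456 K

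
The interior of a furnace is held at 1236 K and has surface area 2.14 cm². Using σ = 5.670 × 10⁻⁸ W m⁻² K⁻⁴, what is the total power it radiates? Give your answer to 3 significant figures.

Area A = 2.14 cm² = 2.14×10⁻⁴ m².
P = σAT⁴ = 5.670×10⁻⁸ × 2.14×10⁻⁴ × (1236)⁴ = 28.3 W.

P ≈ 28.3 W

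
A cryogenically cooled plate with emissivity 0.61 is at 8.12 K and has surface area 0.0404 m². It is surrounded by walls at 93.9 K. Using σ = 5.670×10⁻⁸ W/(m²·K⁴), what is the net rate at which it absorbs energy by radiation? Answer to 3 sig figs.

Net gain ≈ 0.109 W

Area A = 0.0404 m².
Net radiated power P_net = εσA(T⁴ − T₀⁴) = 0.61×5.670×10⁻⁸×0.0404×(8.12⁴ − 93.9⁴).
T⁴ − T₀⁴ = 4347.35 − 7.77432×10⁷ = -7.77389×10⁷ K⁴, so P_net = -0.109 W — negative, meaning a net gain of 0.109 W.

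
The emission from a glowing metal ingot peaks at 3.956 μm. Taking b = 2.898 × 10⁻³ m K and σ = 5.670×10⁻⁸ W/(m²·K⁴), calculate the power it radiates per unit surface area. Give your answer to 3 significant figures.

Wien's law: T = b/λ_max = 2.898×10⁻³/3.956×10⁻⁶ = 732.558 K.
Then I = σT⁴ = 5.670×10⁻⁸×(732.558)⁴ = 1.63×10⁴ W/m².

I ≈ 1.63×10⁴ W/m²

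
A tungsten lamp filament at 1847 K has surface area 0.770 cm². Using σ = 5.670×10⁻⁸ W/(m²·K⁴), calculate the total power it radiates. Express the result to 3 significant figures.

Area A = 0.770 cm² = 7.70×10⁻⁵ m².
P = σAT⁴ = 5.670×10⁻⁸ × 7.70×10⁻⁵ × (1847)⁴ = 50.8 W.

P ≈ 50.8 W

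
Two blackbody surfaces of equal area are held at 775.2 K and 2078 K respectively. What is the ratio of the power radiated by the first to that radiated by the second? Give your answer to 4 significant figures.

P₁/P₂ ≈ 0.01937

With equal areas, P₁/P₂ = (T₁/T₂)⁴ = (775.2/2078)⁴ = 0.01937.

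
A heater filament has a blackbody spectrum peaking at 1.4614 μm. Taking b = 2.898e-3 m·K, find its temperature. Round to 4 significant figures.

Wien's law gives T = b/λ_max = (2.898×10⁻³ m·K)/(1.4614×10⁻⁶ m) = 1983 K.

T ≈ 1983 K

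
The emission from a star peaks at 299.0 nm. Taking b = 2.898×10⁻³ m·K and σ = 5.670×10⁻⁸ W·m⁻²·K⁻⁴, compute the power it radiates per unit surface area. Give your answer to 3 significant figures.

Wien's law: T = b/λ_max = 2.898×10⁻³/2.990×10⁻⁷ = 9692.31 K.
Then I = σT⁴ = 5.670×10⁻⁸×(9692.31)⁴ = 5.00×10⁸ W/m².

I ≈ 5.00×10⁸ W/m²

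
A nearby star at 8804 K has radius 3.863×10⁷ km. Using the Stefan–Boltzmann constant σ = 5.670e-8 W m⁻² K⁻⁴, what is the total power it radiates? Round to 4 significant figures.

P ≈ 6.388×10³⁰ W

Surface area A = 4πR² = 4π(3.863×10¹⁰ m)² = 1.87525×10²² m².
P = σAT⁴ = 5.670×10⁻⁸ × 1.87525×10²² × (8804)⁴ = 6.388×10³⁰ W.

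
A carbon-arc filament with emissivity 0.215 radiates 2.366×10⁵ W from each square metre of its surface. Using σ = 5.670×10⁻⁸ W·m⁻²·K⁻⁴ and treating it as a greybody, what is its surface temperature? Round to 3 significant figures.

T ≈ 2.10×10³ K

I = εσT⁴, so T = (I/εσ)^(1/4) = (2.366×10⁵/(0.215×5.670×10⁻⁸))^(1/4) = 2.10×10³ K.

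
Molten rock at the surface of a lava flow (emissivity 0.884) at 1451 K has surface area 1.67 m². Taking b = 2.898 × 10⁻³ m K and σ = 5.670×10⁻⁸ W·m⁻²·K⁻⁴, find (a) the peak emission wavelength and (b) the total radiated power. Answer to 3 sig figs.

λ_max ≈ 2.00×10³ nm; P ≈ 3.71×10⁵ W

(a) λ_max = b/T = 2.898×10⁻³/1451 = 1.997×10⁻⁶ m = 2.00×10³ nm.
Area A = 1.67 m².
(b) P = εσAT⁴ = 0.884×5.670×10⁻⁸×1.67×(1451)⁴ = 3.71×10⁵ W.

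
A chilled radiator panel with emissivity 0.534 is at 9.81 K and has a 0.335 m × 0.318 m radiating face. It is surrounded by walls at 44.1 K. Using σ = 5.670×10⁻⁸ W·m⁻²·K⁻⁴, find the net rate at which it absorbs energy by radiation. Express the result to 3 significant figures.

Area A = 0.335 × 0.318 = 0.10653 m².
Net radiated power P_net = εσA(T⁴ − T₀⁴) = 0.534×5.670×10⁻⁸×0.10653×(9.81⁴ − 44.1⁴).
T⁴ − T₀⁴ = 9261.39 − 3.78229×10⁶ = -3.77303×10⁶ K⁴, so P_net = -0.0122 W — negative, meaning a net gain of 0.0122 W.

Net gain ≈ 0.0122 W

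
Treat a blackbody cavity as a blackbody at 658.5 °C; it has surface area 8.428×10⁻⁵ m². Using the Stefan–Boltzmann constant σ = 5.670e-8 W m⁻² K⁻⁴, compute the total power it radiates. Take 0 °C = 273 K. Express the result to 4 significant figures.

P ≈ 3.598 W

T = 658.5 °C + 273 = 931.5 K.
Area A = 8.428×10⁻⁵ m².
P = σAT⁴ = 5.670×10⁻⁸ × 8.428×10⁻⁵ × (931.5)⁴ = 3.598 W.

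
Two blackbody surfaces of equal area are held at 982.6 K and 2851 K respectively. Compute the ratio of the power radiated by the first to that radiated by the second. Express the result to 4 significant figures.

With equal areas, P₁/P₂ = (T₁/T₂)⁴ = (982.6/2851)⁴ = 0.01411.

P₁/P₂ ≈ 0.01411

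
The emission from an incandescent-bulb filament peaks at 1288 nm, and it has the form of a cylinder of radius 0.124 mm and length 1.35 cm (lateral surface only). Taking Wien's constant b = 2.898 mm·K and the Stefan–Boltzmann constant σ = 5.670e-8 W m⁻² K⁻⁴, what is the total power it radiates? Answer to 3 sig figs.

Wien's law: T = b/λ_max = 2.898×10⁻³/1.288×10⁻⁶ = 2250.00 K.
Lateral area A = 2πrL = 2π×1.24×10⁻⁴×0.0135 = 1.05181×10⁻⁵ m².
Then P = σAT⁴ = 5.670×10⁻⁸×1.05181×10⁻⁵×(2250.00)⁴ = 15.3 W.

P ≈ 15.3 W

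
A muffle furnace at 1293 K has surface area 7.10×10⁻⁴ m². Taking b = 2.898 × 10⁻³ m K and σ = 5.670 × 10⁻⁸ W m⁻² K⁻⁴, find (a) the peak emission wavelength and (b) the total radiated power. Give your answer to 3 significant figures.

(a) λ_max = b/T = 2.898×10⁻³/1293 = 2.241×10⁻⁶ m = 2.24×10³ nm.
Area A = 7.10×10⁻⁴ m².
(b) P = σAT⁴ = 5.670×10⁻⁸×7.10×10⁻⁴×(1293)⁴ = 113 W.

λ_max ≈ 2.24×10³ nm; P ≈ 113 W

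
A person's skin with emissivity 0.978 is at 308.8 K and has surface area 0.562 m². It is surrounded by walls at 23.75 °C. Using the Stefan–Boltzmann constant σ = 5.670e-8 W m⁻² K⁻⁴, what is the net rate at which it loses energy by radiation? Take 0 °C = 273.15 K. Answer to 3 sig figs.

Net loss ≈ 41.2 W

Surroundings: T = 23.75 °C + 273.15 = 296.90 K.
Area A = 0.562 m².
Net radiated power P_net = εσA(T⁴ − T₀⁴) = 0.978×5.670×10⁻⁸×0.562×(308.8⁴ − 296.90⁴).
T⁴ − T₀⁴ = 9.09304×10⁹ − 7.77035×10⁹ = 1.32269×10⁹ K⁴, so P_net = 41.2 W.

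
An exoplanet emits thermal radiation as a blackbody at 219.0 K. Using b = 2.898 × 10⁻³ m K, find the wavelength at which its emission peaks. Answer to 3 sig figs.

λ_max ≈ 13.2 μm

Wien's displacement law: λ_max = b/T = (2.898×10⁻³ m·K)/(219.0 K) = 1.323×10⁻⁵ m.
That is 13.2 μm, in the infrared range.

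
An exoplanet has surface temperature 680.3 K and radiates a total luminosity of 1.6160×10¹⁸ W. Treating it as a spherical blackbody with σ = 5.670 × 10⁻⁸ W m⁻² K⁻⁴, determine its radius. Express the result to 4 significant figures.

R ≈ 3.254×10⁶ m

L = 4πR²σT⁴ ⇒ R = √(L/(4πσT⁴)).
σT⁴ = 12144.6 W/m², so R = √(1.6160×10¹⁸/(4π×12144.6)) = 3.254×10⁶ m.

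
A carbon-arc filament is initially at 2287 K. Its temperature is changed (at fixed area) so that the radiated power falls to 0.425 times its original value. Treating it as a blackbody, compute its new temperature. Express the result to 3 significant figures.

P ∝ T⁴, so T₂/T₁ = (P₂/P₁)^(1/4) = (0.425)^(1/4) = 0.807416.
T₂ = 2287 × 0.807416 = 1.85×10³ K.

T₂ ≈ 1.85×10³ K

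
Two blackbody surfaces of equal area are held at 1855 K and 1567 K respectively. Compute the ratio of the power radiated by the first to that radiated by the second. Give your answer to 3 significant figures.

P₁/P₂ ≈ 1.96

With equal areas, P₁/P₂ = (T₁/T₂)⁴ = (1855/1567)⁴ = 1.96.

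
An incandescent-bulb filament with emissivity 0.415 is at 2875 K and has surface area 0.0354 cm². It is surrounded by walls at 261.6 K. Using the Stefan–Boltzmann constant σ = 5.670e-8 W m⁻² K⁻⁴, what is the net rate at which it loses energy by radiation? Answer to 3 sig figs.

Net loss ≈ 5.69 W

Area A = 0.0354 cm² = 3.54×10⁻⁶ m².
Net radiated power P_net = εσA(T⁴ − T₀⁴) = 0.415×5.670×10⁻⁸×3.54×10⁻⁶×(2875⁴ − 261.6⁴).
T⁴ − T₀⁴ = 6.83206×10¹³ − 4.68329×10⁹ = 6.83159×10¹³ K⁴, so P_net = 5.69 W.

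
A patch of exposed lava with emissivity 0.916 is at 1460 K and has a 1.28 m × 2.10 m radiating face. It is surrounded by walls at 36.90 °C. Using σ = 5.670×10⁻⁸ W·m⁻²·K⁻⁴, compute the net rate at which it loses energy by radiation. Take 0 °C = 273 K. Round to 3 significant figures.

Net loss ≈ 6.33×10⁵ W

Surroundings: T = 36.90 °C + 273 = 309.90 K.
Area A = 1.28 × 2.10 = 2.688 m².
Net radiated power P_net = εσA(T⁴ − T₀⁴) = 0.916×5.670×10⁻⁸×2.688×(1460⁴ − 309.90⁴).
T⁴ − T₀⁴ = 4.54372×10¹² − 9.22330×10⁹ = 4.53450×10¹² K⁴, so P_net = 6.33×10⁵ W.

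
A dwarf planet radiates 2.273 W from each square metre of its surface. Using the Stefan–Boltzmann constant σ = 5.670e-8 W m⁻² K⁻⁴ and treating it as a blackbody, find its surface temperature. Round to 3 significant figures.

T ≈ 79.6 K

I = σT⁴, so T = (I/σ)^(1/4) = (2.273/(5.670×10⁻⁸))^(1/4) = 79.6 K.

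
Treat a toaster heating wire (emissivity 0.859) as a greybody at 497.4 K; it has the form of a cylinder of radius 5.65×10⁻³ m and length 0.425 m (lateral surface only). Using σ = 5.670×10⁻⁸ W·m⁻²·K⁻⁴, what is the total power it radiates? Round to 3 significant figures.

Lateral area A = 2πrL = 2π×5.65×10⁻³×0.425 = 0.0150875 m².
P = εσAT⁴ = 0.859 × 5.670×10⁻⁸ × 0.0150875 × (497.4)⁴ = 45.0 W.

P ≈ 45.0 W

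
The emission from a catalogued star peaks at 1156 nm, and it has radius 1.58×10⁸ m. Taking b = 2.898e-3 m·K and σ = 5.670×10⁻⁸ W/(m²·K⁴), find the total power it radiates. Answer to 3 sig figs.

Wien's law: T = b/λ_max = 2.898×10⁻³/1.156×10⁻⁶ = 2506.92 K.
Surface area A = 4πR² = 4π(1.58×10⁸ m)² = 3.13707×10¹⁷ m².
Then P = σAT⁴ = 5.670×10⁻⁸×3.13707×10¹⁷×(2506.92)⁴ = 7.03×10²³ W.

P ≈ 7.03×10²³ W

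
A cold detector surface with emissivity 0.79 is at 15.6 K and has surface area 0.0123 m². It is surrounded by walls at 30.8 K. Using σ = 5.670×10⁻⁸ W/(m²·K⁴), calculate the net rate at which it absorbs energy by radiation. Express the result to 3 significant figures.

Net gain ≈ 4.63×10⁻⁴ W

Area A = 0.0123 m².
Net radiated power P_net = εσA(T⁴ − T₀⁴) = 0.79×5.670×10⁻⁸×0.0123×(15.6⁴ − 30.8⁴).
T⁴ − T₀⁴ = 59224.1 − 8.99918×10⁵ = -8.40694×10⁵ K⁴, so P_net = -4.63×10⁻⁴ W — negative, meaning a net gain of 4.63×10⁻⁴ W.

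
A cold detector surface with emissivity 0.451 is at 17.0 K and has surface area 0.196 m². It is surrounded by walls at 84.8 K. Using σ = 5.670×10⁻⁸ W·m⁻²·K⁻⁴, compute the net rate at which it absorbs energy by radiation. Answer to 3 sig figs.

Area A = 0.196 m².
Net radiated power P_net = εσA(T⁴ − T₀⁴) = 0.451×5.670×10⁻⁸×0.196×(17.0⁴ − 84.8⁴).
T⁴ − T₀⁴ = 83521.0 − 5.17111×10⁷ = -5.16276×10⁷ K⁴, so P_net = -0.259 W — negative, meaning a net gain of 0.259 W.

Net gain ≈ 0.259 W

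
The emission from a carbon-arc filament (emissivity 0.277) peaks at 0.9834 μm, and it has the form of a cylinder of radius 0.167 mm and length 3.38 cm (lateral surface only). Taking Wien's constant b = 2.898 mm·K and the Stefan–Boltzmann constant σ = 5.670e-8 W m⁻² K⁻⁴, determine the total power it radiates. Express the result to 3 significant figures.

P ≈ 42.0 W

Wien's law: T = b/λ_max = 2.898×10⁻³/9.834×10⁻⁷ = 2946.92 K.
Lateral area A = 2πrL = 2π×1.67×10⁻⁴×0.0338 = 3.54661×10⁻⁵ m².
Then P = εσAT⁴ = 0.277×5.670×10⁻⁸×3.54661×10⁻⁵×(2946.92)⁴ = 42.0 W.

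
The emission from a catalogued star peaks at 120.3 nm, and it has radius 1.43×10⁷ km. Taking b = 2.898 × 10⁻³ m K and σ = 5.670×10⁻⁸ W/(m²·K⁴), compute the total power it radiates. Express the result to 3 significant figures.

Wien's law: T = b/λ_max = 2.898×10⁻³/1.203×10⁻⁷ = 24089.8 K.
Surface area A = 4πR² = 4π(1.43×10¹⁰ m)² = 2.56970×10²¹ m².
Then P = σAT⁴ = 5.670×10⁻⁸×2.56970×10²¹×(24089.8)⁴ = 4.91×10³¹ W.

P ≈ 4.91×10³¹ W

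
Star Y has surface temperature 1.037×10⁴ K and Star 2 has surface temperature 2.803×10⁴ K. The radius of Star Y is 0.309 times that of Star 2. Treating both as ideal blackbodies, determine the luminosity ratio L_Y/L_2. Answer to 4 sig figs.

L ∝ R²T⁴, so L_Y/L_2 = (R_Y/R_2)²(T_Y/T_2)⁴ = (0.309)² × (1.037×10⁴/2.803×10⁴)⁴ = 0.095481 × 0.0187337 = 1.789×10⁻³.

L_Y/L_2 ≈ 1.789×10⁻³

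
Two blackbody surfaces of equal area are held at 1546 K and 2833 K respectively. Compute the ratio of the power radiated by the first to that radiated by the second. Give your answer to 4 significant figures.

P₁/P₂ ≈ 0.08869

With equal areas, P₁/P₂ = (T₁/T₂)⁴ = (1546/2833)⁴ = 0.08869.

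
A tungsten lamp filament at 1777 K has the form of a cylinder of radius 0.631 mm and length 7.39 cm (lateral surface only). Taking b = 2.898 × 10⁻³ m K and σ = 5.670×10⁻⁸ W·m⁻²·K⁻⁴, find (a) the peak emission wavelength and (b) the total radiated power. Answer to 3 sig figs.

λ_max ≈ 1.63×10³ nm; P ≈ 166 W

(a) λ_max = b/T = 2.898×10⁻³/1777 = 1.631×10⁻⁶ m = 1.63×10³ nm.
Lateral area A = 2πrL = 2π×6.31×10⁻⁴×0.0739 = 2.92991×10⁻⁴ m².
(b) P = σAT⁴ = 5.670×10⁻⁸×2.92991×10⁻⁴×(1777)⁴ = 166 W.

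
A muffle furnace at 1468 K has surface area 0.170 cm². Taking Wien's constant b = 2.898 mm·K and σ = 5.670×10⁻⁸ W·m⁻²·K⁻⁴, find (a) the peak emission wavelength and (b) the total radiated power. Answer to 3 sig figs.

(a) λ_max = b/T = 2.898×10⁻³/1468 = 1.974×10⁻⁶ m = 1.97 μm.
Area A = 0.170 cm² = 1.70×10⁻⁵ m².
(b) P = σAT⁴ = 5.670×10⁻⁸×1.70×10⁻⁵×(1468)⁴ = 4.48 W.

λ_max ≈ 1.97 μm; P ≈ 4.48 W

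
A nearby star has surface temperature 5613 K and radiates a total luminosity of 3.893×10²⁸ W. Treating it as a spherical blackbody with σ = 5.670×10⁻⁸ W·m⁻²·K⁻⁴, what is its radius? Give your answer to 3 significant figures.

R ≈ 7.42×10⁹ m

L = 4πR²σT⁴ ⇒ R = √(L/(4πσT⁴)).
σT⁴ = 5.62812×10⁷ W/m², so R = √(3.893×10²⁸/(4π×5.62812×10⁷)) = 7.42×10⁹ m.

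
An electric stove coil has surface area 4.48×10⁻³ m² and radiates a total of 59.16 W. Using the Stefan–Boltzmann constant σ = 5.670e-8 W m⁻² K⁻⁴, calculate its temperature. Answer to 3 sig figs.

T ≈ 695 K

Area A = 4.48×10⁻³ m².
P = σAT⁴ ⇒ T = (P/(σA))^(1/4) = (59.16/(5.670×10⁻⁸×4.48×10⁻³))^(1/4) = 695 K.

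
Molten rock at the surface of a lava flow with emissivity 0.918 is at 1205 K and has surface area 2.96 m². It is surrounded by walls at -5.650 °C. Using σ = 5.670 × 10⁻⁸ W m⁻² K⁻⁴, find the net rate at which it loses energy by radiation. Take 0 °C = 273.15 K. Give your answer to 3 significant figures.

Surroundings: T = -5.650 °C + 273.15 = 267.500 K.
Area A = 2.96 m².
Net radiated power P_net = εσA(T⁴ − T₀⁴) = 0.918×5.670×10⁻⁸×2.96×(1205⁴ − 267.500⁴).
T⁴ − T₀⁴ = 2.10838×10¹² − 5.12030×10⁹ = 2.10326×10¹² K⁴, so P_net = 3.24×10⁵ W.

Net loss ≈ 3.24×10⁵ W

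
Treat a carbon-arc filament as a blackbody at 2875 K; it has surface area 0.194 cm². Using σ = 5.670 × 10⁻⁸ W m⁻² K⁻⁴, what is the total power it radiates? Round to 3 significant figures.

Area A = 0.194 cm² = 1.94×10⁻⁵ m².
P = σAT⁴ = 5.670×10⁻⁸ × 1.94×10⁻⁵ × (2875)⁴ = 75.2 W.

P ≈ 75.2 W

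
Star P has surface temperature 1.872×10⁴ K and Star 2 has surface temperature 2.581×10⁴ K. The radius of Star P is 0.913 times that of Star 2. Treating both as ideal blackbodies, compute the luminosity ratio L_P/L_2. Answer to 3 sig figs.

L ∝ R²T⁴, so L_P/L_2 = (R_P/R_2)²(T_P/T_2)⁴ = (0.913)² × (1.872×10⁴/2.581×10⁴)⁴ = 0.833569 × 0.276740 = 0.231.

L_P/L_2 ≈ 0.231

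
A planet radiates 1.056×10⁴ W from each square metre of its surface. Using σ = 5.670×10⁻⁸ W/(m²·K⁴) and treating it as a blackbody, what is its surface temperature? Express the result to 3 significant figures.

T ≈ 657 K

I = σT⁴, so T = (I/σ)^(1/4) = (1.056×10⁴/(5.670×10⁻⁸))^(1/4) = 657 K.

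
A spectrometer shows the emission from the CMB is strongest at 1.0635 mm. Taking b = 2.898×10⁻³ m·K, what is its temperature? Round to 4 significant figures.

Wien's law gives T = b/λ_max = (2.898×10⁻³ m·K)/(1.0635×10⁻³ m) = 2.725 K.

T ≈ 2.725 K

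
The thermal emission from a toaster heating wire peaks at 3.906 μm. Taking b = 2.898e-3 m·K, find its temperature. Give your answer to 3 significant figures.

Wien's law gives T = b/λ_max = (2.898×10⁻³ m·K)/(3.906×10⁻⁶ m) = 742 K.

T ≈ 742 K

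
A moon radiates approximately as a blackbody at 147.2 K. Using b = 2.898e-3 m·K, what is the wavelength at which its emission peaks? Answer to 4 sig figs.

Wien's displacement law: λ_max = b/T = (2.898×10⁻³ m·K)/(147.2 K) = 1.9688×10⁻⁵ m.
That is 19.69 μm, in the infrared range.

λ_max ≈ 19.69 μm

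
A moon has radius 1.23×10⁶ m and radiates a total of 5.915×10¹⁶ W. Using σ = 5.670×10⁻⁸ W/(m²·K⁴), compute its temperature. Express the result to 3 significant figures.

T ≈ 484 K

Surface area A = 4πR² = 4π(1.23×10⁶ m)² = 1.90117×10¹³ m².
P = σAT⁴ ⇒ T = (P/(σA))^(1/4) = (5.915×10¹⁶/(5.670×10⁻⁸×1.90117×10¹³))^(1/4) = 484 K.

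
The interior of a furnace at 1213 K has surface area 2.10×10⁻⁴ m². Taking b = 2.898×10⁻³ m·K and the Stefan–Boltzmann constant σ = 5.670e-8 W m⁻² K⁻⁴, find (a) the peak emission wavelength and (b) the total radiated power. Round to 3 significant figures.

λ_max ≈ 2.39 μm; P ≈ 25.8 W

(a) λ_max = b/T = 2.898×10⁻³/1213 = 2.389×10⁻⁶ m = 2.39 μm.
Area A = 2.10×10⁻⁴ m².
(b) P = σAT⁴ = 5.670×10⁻⁸×2.10×10⁻⁴×(1213)⁴ = 25.8 W.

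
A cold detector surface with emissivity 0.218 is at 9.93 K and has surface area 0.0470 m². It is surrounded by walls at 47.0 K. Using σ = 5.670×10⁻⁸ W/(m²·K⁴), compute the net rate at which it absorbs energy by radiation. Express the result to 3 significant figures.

Area A = 0.0470 m².
Net radiated power P_net = εσA(T⁴ − T₀⁴) = 0.218×5.670×10⁻⁸×0.0470×(9.93⁴ − 47.0⁴).
T⁴ − T₀⁴ = 9722.93 − 4.87968×10⁶ = -4.86996×10⁶ K⁴, so P_net = -2.83×10⁻³ W — negative, meaning a net gain of 2.83×10⁻³ W.

Net gain ≈ 2.83×10⁻³ W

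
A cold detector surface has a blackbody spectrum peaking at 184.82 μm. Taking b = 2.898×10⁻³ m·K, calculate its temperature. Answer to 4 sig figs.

Wien's law gives T = b/λ_max = (2.898×10⁻³ m·K)/(1.8482×10⁻⁴ m) = 15.68 K.

T ≈ 15.68 K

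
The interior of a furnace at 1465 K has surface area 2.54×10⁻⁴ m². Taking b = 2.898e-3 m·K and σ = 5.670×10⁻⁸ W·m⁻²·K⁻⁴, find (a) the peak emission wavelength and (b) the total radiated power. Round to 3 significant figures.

(a) λ_max = b/T = 2.898×10⁻³/1465 = 1.978×10⁻⁶ m = 1.98 μm.
Area A = 2.54×10⁻⁴ m².
(b) P = σAT⁴ = 5.670×10⁻⁸×2.54×10⁻⁴×(1465)⁴ = 66.3 W.

λ_max ≈ 1.98 μm; P ≈ 66.3 W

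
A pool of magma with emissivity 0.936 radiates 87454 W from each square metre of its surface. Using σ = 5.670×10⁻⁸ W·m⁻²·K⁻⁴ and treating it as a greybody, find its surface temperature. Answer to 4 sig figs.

T ≈ 1133 K

I = εσT⁴, so T = (I/εσ)^(1/4) = (87454/(0.936×5.670×10⁻⁸))^(1/4) = 1133 K.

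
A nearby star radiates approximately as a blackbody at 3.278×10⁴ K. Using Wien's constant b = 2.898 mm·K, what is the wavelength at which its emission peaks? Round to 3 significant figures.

Wien's displacement law: λ_max = b/T = (2.898×10⁻³ m·K)/(3.278×10⁴ K) = 8.841×10⁻⁸ m.
That is 88.4 nm, in the ultraviolet range.

λ_max ≈ 88.4 nm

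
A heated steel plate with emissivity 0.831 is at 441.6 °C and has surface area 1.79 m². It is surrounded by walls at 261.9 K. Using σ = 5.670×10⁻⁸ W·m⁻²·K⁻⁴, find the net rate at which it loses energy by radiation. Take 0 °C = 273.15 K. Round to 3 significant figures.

T = 441.6 °C + 273.15 = 714.75 K.
Area A = 1.79 m².
Net radiated power P_net = εσA(T⁴ − T₀⁴) = 0.831×5.670×10⁻⁸×1.79×(714.75⁴ − 261.9⁴).
T⁴ − T₀⁴ = 2.60986×10¹¹ − 4.70481×10⁹ = 2.56281×10¹¹ K⁴, so P_net = 2.16×10⁴ W.

Net loss ≈ 2.16×10⁴ W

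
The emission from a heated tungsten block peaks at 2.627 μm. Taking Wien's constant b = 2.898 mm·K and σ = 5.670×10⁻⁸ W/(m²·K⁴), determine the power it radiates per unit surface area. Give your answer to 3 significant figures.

I ≈ 8.40×10⁴ W/m²

Wien's law: T = b/λ_max = 2.898×10⁻³/2.627×10⁻⁶ = 1103.16 K.
Then I = σT⁴ = 5.670×10⁻⁸×(1103.16)⁴ = 8.40×10⁴ W/m².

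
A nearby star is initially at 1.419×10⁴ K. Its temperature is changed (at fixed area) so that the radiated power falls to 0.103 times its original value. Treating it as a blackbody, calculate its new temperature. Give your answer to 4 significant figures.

P ∝ T⁴, so T₂/T₁ = (P₂/P₁)^(1/4) = (0.103)^(1/4) = 0.566512.
T₂ = 1.419×10⁴ × 0.566512 = 8039 K.

T₂ ≈ 8039 K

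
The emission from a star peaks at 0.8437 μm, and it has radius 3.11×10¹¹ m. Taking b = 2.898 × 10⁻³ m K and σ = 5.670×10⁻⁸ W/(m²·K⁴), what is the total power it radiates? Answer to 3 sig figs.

P ≈ 9.59×10³⁰ W

Wien's law: T = b/λ_max = 2.898×10⁻³/8.437×10⁻⁷ = 3434.87 K.
Surface area A = 4πR² = 4π(3.11×10¹¹ m)² = 1.21543×10²⁴ m².
Then P = σAT⁴ = 5.670×10⁻⁸×1.21543×10²⁴×(3434.87)⁴ = 9.59×10³⁰ W.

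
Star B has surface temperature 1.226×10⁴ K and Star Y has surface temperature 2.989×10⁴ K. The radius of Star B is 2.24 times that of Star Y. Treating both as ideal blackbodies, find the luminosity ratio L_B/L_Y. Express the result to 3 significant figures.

L ∝ R²T⁴, so L_B/L_Y = (R_B/R_Y)²(T_B/T_Y)⁴ = (2.24)² × (1.226×10⁴/2.989×10⁴)⁴ = 5.0176 × 0.0283047 = 0.142.

L_B/L_Y ≈ 0.142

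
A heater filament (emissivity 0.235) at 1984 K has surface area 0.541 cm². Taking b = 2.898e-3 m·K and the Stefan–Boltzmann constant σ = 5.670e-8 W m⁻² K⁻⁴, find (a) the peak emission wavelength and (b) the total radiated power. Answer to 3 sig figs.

λ_max ≈ 1.46 μm; P ≈ 11.2 W

(a) λ_max = b/T = 2.898×10⁻³/1984 = 1.461×10⁻⁶ m = 1.46 μm.
Area A = 0.541 cm² = 5.41×10⁻⁵ m².
(b) P = εσAT⁴ = 0.235×5.670×10⁻⁸×5.41×10⁻⁵×(1984)⁴ = 11.2 W.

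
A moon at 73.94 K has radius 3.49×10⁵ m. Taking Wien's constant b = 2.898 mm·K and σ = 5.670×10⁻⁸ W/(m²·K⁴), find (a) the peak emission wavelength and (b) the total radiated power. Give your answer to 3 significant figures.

(a) λ_max = b/T = 2.898×10⁻³/73.94 = 3.919×10⁻⁵ m = 39.2 μm.
Surface area A = 4πR² = 4π(3.49×10⁵ m)² = 1.53060×10¹² m².
(b) P = σAT⁴ = 5.670×10⁻⁸×1.53060×10¹²×(73.94)⁴ = 2.59×10¹² W.

λ_max ≈ 39.2 μm; P ≈ 2.59×10¹² W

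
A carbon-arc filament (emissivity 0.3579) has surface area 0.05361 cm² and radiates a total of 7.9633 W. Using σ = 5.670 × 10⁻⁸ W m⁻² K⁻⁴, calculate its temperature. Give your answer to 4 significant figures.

T ≈ 2925 K

Area A = 0.05361 cm² = 5.361×10⁻⁶ m².
P = εσAT⁴ ⇒ T = (P/(εσA))^(1/4) = (7.9633/(0.3579×5.670×10⁻⁸×5.361×10⁻⁶))^(1/4) = 2925 K.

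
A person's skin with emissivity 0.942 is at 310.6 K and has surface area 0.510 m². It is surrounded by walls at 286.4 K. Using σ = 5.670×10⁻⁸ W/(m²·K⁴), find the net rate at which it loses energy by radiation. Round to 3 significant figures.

Net loss ≈ 70.2 W

Area A = 0.510 m².
Net radiated power P_net = εσA(T⁴ − T₀⁴) = 0.942×5.670×10⁻⁸×0.510×(310.6⁴ − 286.4⁴).
T⁴ − T₀⁴ = 9.30692×10⁹ − 6.72809×10⁹ = 2.57883×10⁹ K⁴, so P_net = 70.2 W.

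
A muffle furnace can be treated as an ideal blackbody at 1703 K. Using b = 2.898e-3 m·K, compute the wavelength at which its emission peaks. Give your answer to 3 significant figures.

λ_max ≈ 1.70×10³ nm

Wien's displacement law: λ_max = b/T = (2.898×10⁻³ m·K)/(1703 K) = 1.702×10⁻⁶ m.
That is 1.70×10³ nm, in the infrared range.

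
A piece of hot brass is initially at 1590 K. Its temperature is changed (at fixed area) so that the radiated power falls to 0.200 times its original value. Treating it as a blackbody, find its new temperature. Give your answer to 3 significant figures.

T₂ ≈ 1.06×10³ K

P ∝ T⁴, so T₂/T₁ = (P₂/P₁)^(1/4) = (0.200)^(1/4) = 0.668740.
T₂ = 1590 × 0.668740 = 1.06×10³ K.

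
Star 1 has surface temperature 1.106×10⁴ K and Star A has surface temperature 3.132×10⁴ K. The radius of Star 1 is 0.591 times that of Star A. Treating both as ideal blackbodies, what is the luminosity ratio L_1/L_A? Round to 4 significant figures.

L_1/L_A ≈ 5.431×10⁻³

L ∝ R²T⁴, so L_1/L_A = (R_1/R_A)²(T_1/T_A)⁴ = (0.591)² × (1.106×10⁴/3.132×10⁴)⁴ = 0.349281 × 0.0155501 = 5.431×10⁻³.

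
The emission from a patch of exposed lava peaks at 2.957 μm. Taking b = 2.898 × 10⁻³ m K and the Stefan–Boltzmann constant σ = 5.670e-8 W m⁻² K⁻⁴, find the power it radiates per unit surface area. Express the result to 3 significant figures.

I ≈ 5.23×10⁴ W/m²

Wien's law: T = b/λ_max = 2.898×10⁻³/2.957×10⁻⁶ = 980.047 K.
Then I = σT⁴ = 5.670×10⁻⁸×(980.047)⁴ = 5.23×10⁴ W/m².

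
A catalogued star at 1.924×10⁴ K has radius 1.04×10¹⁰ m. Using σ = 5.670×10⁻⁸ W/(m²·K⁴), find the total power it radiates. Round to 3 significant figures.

P ≈ 1.06×10³¹ W

Surface area A = 4πR² = 4π(1.04×10¹⁰ m)² = 1.35918×10²¹ m².
P = σAT⁴ = 5.670×10⁻⁸ × 1.35918×10²¹ × (1.924×10⁴)⁴ = 1.06×10³¹ W.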